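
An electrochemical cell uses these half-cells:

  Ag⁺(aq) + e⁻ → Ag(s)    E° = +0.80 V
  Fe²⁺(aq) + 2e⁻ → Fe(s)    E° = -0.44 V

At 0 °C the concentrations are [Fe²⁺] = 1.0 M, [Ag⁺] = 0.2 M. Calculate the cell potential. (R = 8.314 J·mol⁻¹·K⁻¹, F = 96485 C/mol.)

The Ag⁺/Ag couple has the higher reduction potential and acts as the cathode, so E°_cell = +0.80 − (-0.44) = 1.24 V.
Balancing electrons gives n = 2; the reaction quotient is Q = [Fe²⁺]/[Ag⁺]^2 = 25.0.
E = E° − (RT/nF) ln Q = 1.24 − (8.314×273)/(2×96485) × (3.219) = 1.240 − 0.038 = 1.202 V.

1.20 V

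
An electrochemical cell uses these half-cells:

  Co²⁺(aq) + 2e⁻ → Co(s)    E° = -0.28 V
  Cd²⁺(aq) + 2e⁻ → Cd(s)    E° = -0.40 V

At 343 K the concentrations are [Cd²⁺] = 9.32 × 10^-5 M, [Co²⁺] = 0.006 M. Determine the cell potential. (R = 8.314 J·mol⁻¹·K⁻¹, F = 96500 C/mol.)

The Co²⁺/Co couple has the higher reduction potential and acts as the cathode, so E°_cell = -0.28 − (-0.40) = 0.12 V.
Balancing electrons gives n = 2; the reaction quotient is Q = [Cd²⁺]/[Co²⁺] = 0.0155.
E = E° − (RT/nF) ln Q = 0.12 − (8.314×343)/(2×96500) × (-4.165) = 0.120 + 0.062 = 0.182 V.

0.182 V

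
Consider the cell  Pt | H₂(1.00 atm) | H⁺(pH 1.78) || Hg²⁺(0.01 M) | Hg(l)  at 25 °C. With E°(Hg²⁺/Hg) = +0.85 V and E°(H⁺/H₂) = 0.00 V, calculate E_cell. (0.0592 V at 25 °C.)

The Hg²⁺/Hg couple is the cathode, so E°_cell = 0.85 V; n = 2.
[H⁺] = 10^(−1.78) = 0.017 M, and Q = [H⁺]^2 / ([Hg²⁺]·P(H₂)) = 0.0275.
E = E° − (0.0592/2) log Q = 0.85 − (0.0592/2)(-1.560) = 0.896 V.

0.90 V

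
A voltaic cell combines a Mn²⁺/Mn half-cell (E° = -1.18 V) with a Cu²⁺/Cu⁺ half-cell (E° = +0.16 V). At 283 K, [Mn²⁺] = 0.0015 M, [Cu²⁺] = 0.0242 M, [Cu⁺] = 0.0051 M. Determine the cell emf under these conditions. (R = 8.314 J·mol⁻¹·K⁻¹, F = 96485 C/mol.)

The Cu²⁺/Cu⁺ couple has the higher reduction potential and acts as the cathode, so E°_cell = +0.16 − (-1.18) = 1.34 V.
Balancing electrons gives n = 2; the reaction quotient is Q = [Mn²⁺]·[Cu⁺]^2/[Cu²⁺]^2 = 6.66 × 10^-5.
E = E° − (RT/nF) ln Q = 1.34 − (8.314×283)/(2×96485) × (-9.617) = 1.340 + 0.117 = 1.457 V.

1.46 V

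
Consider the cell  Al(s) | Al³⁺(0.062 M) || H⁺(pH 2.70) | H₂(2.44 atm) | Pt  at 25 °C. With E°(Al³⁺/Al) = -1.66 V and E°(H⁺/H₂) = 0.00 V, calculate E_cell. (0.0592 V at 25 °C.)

1.51 V

The hydrogen couple is the cathode, so E°_cell = 1.66 V; n = 6.
[H⁺] = 10^(−2.70) = 0.0020 M, and Q = [Al³⁺]^2·P(H₂)^3 / [H⁺]^6 = 8.85 × 10^14.
E = E° − (0.0592/6) log Q = 1.66 − (0.0592/6)(14.947) = 1.513 V.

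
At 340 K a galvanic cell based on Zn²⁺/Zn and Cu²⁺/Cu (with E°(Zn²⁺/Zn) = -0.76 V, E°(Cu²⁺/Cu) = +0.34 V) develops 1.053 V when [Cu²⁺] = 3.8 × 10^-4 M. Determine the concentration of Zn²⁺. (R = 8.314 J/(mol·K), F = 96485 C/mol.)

0.0094 M

From the Nernst equation, ln Q = nF(E° − E)/RT = 2×96485×(1.10 − 1.053)/(8.314×340) = 3.208, so Q = 24.7.
With Q = [Zn²⁺]/[Cu²⁺] and the known concentrations, [Zn²⁺] in the numerator gives [Zn²⁺] = 0.0094 M.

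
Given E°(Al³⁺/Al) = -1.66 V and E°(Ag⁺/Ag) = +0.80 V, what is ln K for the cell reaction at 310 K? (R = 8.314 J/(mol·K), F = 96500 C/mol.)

E°_cell = +0.80 − (-1.66) = 2.46 V, with n = 3 electrons transferred.
At equilibrium E = 0, so the Nernst equation gives ln K = nFE°/RT = (3)(96500)(2.46)/((8.314)(310)) = 276.32.

ln K = 276.3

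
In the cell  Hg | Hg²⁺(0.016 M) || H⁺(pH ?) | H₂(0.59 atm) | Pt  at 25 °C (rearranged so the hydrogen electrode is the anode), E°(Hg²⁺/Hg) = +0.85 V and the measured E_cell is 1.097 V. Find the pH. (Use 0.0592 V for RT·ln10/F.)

E°_cell = 0.85 V and n = 2.
log Q = n(E° − E)/0.0592 = 2×(0.85 − 1.097)/0.0592 = -8.345.
With Q = [H⁺]^2 / ([Hg²⁺]·P(H₂)), solving for [H⁺] gives log[H⁺] = -5.185, so pH = 5.18.

pH = 5.18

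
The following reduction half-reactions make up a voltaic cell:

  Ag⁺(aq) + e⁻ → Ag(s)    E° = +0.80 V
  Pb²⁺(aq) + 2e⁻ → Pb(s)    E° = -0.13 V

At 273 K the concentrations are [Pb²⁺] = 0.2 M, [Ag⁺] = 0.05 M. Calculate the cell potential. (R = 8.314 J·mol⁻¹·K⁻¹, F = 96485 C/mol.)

0.878 V

The Ag⁺/Ag couple has the higher reduction potential and acts as the cathode, so E°_cell = +0.80 − (-0.13) = 0.93 V.
Balancing electrons gives n = 2; the reaction quotient is Q = [Pb²⁺]/[Ag⁺]^2 = 80.0.
E = E° − (RT/nF) ln Q = 0.93 − (8.314×273)/(2×96485) × (4.382) = 0.930 − 0.052 = 0.878 V.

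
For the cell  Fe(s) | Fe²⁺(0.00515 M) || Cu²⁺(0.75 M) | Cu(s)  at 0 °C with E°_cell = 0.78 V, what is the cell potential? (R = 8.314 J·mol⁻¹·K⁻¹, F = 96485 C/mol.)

Balancing electrons gives n = 2; the reaction quotient is Q = [Fe²⁺]/[Cu²⁺] = 0.00687.
E = E° − (RT/nF) ln Q = 0.78 − (8.314×273)/(2×96485) × (-4.981) = 0.780 + 0.059 = 0.839 V.

0.839 V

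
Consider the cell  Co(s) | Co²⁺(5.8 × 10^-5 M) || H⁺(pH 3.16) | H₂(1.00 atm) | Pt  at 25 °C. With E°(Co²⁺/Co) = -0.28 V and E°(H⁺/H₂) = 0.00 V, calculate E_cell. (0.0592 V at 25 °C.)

0.22 V

The hydrogen couple is the cathode, so E°_cell = 0.28 V; n = 2.
[H⁺] = 10^(−3.16) = 6.9 × 10^-4 M, and Q = [Co²⁺]·P(H₂) / [H⁺]^2 = 121.
E = E° − (0.0592/2) log Q = 0.28 − (0.0592/2)(2.083) = 0.218 V.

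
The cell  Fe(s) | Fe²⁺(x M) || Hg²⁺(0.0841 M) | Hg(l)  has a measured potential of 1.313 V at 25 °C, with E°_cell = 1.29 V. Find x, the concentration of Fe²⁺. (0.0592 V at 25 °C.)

From the Nernst equation, log Q = n(E° − E)/0.0592 = 2(1.29 − 1.313)/0.0592 = -0.777, so Q = 0.167.
With Q = [Fe²⁺]/[Hg²⁺] and the known concentrations, [Fe²⁺] in the numerator gives [Fe²⁺] = 0.014 M.

0.014 M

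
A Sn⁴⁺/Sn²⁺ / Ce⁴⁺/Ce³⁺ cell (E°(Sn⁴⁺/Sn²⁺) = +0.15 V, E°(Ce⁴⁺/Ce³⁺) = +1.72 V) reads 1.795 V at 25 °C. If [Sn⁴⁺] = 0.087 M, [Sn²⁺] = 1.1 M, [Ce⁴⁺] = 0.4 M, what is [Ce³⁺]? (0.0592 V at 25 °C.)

2.3 × 10^-4 M

From the Nernst equation, log Q = n(E° − E)/0.0592 = 2(1.57 − 1.795)/0.0592 = -7.601, so Q = 2.5 × 10^-8.
With Q = [Sn⁴⁺]·[Ce³⁺]^2/([Sn²⁺]·[Ce⁴⁺]^2) and the known concentrations, [Ce³⁺]^2 in the numerator gives [Ce³⁺] = 2.3 × 10^-4 M.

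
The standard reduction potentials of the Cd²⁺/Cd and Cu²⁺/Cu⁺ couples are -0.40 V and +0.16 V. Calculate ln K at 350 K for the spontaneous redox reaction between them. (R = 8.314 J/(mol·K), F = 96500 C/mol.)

E°_cell = +0.16 − (-0.40) = 0.56 V, with n = 2 electrons transferred.
At equilibrium E = 0, so the Nernst equation gives ln K = nFE°/RT = (2)(96500)(0.56)/((8.314)(350)) = 37.14.

ln K = 37.1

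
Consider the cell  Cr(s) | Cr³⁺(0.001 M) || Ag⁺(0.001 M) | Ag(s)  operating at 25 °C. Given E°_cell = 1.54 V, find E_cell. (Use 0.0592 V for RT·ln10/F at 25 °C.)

1.42 V

Balancing electrons gives n = 3; the reaction quotient is Q = [Cr³⁺]/[Ag⁺]^3 = 1 × 10^6.
At 25 °C, E = E° − (0.0592/n) log Q = 1.54 − (0.0592/3)(6.000) = 1.540 − 0.118 = 1.422 V.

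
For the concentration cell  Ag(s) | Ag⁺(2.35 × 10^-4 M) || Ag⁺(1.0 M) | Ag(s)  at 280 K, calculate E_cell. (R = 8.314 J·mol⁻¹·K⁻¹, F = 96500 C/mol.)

Both half-cells are Ag⁺/Ag, so E°_cell = 0. The concentrated side is the cathode; the cell reaction moves Ag⁺ from high to low concentration with n = 1.
Q = [Ag⁺]_dilute/[Ag⁺]_conc = 2.35 × 10^-4/1.0 = 2.35 × 10^-4.
E = 0 − (RT/nF) ln Q = −((8.314×280)/(1×96500))(-8.356) = 0.2016 V.

0.20 V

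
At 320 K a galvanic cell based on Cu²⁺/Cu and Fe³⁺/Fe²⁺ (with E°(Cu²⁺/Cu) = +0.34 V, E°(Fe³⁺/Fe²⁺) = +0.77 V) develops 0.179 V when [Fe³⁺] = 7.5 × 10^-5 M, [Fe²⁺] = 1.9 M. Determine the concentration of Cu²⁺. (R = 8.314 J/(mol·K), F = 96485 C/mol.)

0.13 M

From the Nernst equation, ln Q = nF(E° − E)/RT = 2×96485×(0.43 − 0.179)/(8.314×320) = 18.206, so Q = 8.06 × 10^7.
With Q = [Cu²⁺]·[Fe²⁺]^2/[Fe³⁺]^2 and the known concentrations, [Cu²⁺] in the numerator gives [Cu²⁺] = 0.13 M.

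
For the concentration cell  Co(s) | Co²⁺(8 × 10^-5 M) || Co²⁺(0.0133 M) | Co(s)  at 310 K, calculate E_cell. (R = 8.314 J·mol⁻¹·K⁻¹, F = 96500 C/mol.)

Both half-cells are Co²⁺/Co, so E°_cell = 0. The concentrated side is the cathode; the cell reaction moves Co²⁺ from high to low concentration with n = 2.
Q = [Co²⁺]_dilute/[Co²⁺]_conc = 8 × 10^-5/0.0133 = 0.00602.
E = 0 − (RT/nF) ln Q = −((8.314×310)/(2×96500))(-5.113) = 0.0683 V.

0.068 V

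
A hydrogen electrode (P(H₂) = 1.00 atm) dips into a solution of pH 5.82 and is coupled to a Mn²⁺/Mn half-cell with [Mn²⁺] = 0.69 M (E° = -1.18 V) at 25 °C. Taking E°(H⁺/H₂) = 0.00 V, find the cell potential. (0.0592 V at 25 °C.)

0.84 V

The hydrogen couple is the cathode, so E°_cell = 1.18 V; n = 2.
[H⁺] = 10^(−5.82) = 1.5 × 10^-6 M, and Q = [Mn²⁺]·P(H₂) / [H⁺]^2 = 3.01 × 10^11.
E = E° − (0.0592/2) log Q = 1.18 − (0.0592/2)(11.479) = 0.840 V.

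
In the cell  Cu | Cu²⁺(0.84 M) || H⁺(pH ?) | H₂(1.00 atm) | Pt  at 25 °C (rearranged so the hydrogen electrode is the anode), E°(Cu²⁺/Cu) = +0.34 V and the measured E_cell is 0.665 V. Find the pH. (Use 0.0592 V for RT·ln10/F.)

pH = 5.53

E°_cell = 0.34 V and n = 2.
log Q = n(E° − E)/0.0592 = 2×(0.34 − 0.665)/0.0592 = -10.980.
With Q = [H⁺]^2 / ([Cu²⁺]·P(H₂)), solving for [H⁺] gives log[H⁺] = -5.528, so pH = 5.53.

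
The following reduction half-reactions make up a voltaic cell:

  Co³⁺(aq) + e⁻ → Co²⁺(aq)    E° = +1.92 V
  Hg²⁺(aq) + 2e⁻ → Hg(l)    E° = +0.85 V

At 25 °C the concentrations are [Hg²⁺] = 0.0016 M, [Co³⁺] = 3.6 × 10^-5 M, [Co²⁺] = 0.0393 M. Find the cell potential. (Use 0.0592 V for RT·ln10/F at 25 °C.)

The Co³⁺/Co²⁺ couple has the higher reduction potential and acts as the cathode, so E°_cell = +1.92 − (+0.85) = 1.07 V.
Balancing electrons gives n = 2; the reaction quotient is Q = [Hg²⁺]·[Co²⁺]^2/[Co³⁺]^2 = 1910.
At 25 °C, E = E° − (0.0592/n) log Q = 1.07 − (0.0592/2)(3.280) = 1.070 − 0.097 = 0.973 V.

0.973 V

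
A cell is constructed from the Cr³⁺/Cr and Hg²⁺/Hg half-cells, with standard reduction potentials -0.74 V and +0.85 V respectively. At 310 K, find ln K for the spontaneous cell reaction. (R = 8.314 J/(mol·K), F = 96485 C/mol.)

E°_cell = +0.85 − (-0.74) = 1.59 V, with n = 6 electrons transferred.
At equilibrium E = 0, so the Nernst equation gives ln K = nFE°/RT = (6)(96485)(1.59)/((8.314)(310)) = 357.14.

ln K = 357.1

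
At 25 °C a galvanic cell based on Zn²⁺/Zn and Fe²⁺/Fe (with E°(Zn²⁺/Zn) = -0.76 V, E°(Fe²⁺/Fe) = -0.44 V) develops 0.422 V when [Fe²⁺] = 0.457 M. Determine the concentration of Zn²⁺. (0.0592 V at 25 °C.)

1.6 × 10^-4 M

From the Nernst equation, log Q = n(E° − E)/0.0592 = 2(0.32 − 0.422)/0.0592 = -3.446, so Q = 3.58 × 10^-4.
With Q = [Zn²⁺]/[Fe²⁺] and the known concentrations, [Zn²⁺] in the numerator gives [Zn²⁺] = 1.6 × 10^-4 M.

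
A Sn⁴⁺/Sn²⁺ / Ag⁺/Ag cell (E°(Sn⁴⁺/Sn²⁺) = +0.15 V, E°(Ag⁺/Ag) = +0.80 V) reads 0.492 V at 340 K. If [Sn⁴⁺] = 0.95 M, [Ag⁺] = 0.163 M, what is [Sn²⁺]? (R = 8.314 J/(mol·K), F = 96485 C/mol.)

7.4 × 10^-4 M

From the Nernst equation, ln Q = nF(E° − E)/RT = 2×96485×(0.65 − 0.492)/(8.314×340) = 10.786, so Q = 4.83 × 10^4.
With Q = [Sn⁴⁺]/([Sn²⁺]·[Ag⁺]^2) and the known concentrations, [Sn²⁺] in the denominator gives [Sn²⁺] = 7.4 × 10^-4 M.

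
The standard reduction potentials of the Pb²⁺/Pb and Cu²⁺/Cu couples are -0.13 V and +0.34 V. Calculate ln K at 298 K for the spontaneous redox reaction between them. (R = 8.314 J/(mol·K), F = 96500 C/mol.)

ln K = 36.6

E°_cell = +0.34 − (-0.13) = 0.47 V, with n = 2 electrons transferred.
At equilibrium E = 0, so the Nernst equation gives ln K = nFE°/RT = (2)(96500)(0.47)/((8.314)(298)) = 36.61.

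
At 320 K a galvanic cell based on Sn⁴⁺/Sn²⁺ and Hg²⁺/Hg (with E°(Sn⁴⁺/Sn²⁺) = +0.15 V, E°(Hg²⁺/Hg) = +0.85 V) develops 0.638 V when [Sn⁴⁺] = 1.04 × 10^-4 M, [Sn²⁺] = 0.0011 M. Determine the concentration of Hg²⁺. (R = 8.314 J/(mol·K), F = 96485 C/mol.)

0.0011 M

From the Nernst equation, ln Q = nF(E° − E)/RT = 2×96485×(0.70 − 0.638)/(8.314×320) = 4.497, so Q = 89.7.
With Q = [Sn⁴⁺]/([Sn²⁺]·[Hg²⁺]) and the known concentrations, [Hg²⁺] in the denominator gives [Hg²⁺] = 0.0011 M.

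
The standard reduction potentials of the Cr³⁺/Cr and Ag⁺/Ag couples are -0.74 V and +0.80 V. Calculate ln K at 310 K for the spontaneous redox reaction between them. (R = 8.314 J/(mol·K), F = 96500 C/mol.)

ln K = 173.0

E°_cell = +0.80 − (-0.74) = 1.54 V, with n = 3 electrons transferred.
At equilibrium E = 0, so the Nernst equation gives ln K = nFE°/RT = (3)(96500)(1.54)/((8.314)(310)) = 172.98.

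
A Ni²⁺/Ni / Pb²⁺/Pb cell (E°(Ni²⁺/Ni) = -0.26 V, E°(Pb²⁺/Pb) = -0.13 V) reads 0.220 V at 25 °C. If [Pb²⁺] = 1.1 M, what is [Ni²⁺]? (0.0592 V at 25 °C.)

From the Nernst equation, log Q = n(E° − E)/0.0592 = 2(0.13 − 0.220)/0.0592 = -3.041, so Q = 9.11 × 10^-4.
With Q = [Ni²⁺]/[Pb²⁺] and the known concentrations, [Ni²⁺] in the numerator gives [Ni²⁺] = 0.001 M.

0.001 M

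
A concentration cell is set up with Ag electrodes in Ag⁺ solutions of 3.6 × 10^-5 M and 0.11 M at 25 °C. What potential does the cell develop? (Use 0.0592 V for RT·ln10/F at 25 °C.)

Both half-cells are Ag⁺/Ag, so E°_cell = 0. The concentrated side is the cathode; the cell reaction moves Ag⁺ from high to low concentration with n = 1.
Q = [Ag⁺]_dilute/[Ag⁺]_conc = 3.6 × 10^-5/0.11 = 3.27 × 10^-4.
E = 0 − (0.0592/1) log Q = −(0.0592/1)(-3.485) = 0.2063 V.

0.21 V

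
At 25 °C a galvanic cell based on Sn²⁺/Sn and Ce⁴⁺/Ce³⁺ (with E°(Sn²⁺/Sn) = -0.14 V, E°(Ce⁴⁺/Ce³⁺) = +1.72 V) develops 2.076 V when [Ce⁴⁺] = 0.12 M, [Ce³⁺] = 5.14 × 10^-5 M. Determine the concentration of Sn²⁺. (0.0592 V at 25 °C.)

0.27 M

From the Nernst equation, log Q = n(E° − E)/0.0592 = 2(1.86 − 2.076)/0.0592 = -7.297, so Q = 5.04 × 10^-8.
With Q = [Sn²⁺]·[Ce³⁺]^2/[Ce⁴⁺]^2 and the known concentrations, [Sn²⁺] in the numerator gives [Sn²⁺] = 0.27 M.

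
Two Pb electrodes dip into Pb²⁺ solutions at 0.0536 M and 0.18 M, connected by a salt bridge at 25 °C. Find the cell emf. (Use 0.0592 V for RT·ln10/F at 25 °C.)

0.016 V

Both half-cells are Pb²⁺/Pb, so E°_cell = 0. The concentrated side is the cathode; the cell reaction moves Pb²⁺ from high to low concentration with n = 2.
Q = [Pb²⁺]_dilute/[Pb²⁺]_conc = 0.0536/0.18 = 0.298.
E = 0 − (0.0592/2) log Q = −(0.0592/2)(-0.526) = 0.0156 V.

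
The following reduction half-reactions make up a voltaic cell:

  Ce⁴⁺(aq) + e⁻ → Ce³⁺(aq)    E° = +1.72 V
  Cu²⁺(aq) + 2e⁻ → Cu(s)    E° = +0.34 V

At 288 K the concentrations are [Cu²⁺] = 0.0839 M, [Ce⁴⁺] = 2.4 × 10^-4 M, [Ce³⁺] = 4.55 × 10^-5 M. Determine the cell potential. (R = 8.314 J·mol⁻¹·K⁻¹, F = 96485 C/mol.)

The Ce⁴⁺/Ce³⁺ couple has the higher reduction potential and acts as the cathode, so E°_cell = +1.72 − (+0.34) = 1.38 V.
Balancing electrons gives n = 2; the reaction quotient is Q = [Cu²⁺]·[Ce³⁺]^2/[Ce⁴⁺]^2 = 0.00302.
E = E° − (RT/nF) ln Q = 1.38 − (8.314×288)/(2×96485) × (-5.804) = 1.380 + 0.072 = 1.452 V.

1.45 V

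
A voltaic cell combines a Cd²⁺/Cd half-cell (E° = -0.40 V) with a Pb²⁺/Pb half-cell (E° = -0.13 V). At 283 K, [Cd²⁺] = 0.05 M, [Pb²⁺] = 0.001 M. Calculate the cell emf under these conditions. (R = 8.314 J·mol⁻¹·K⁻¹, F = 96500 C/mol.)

The Pb²⁺/Pb couple has the higher reduction potential and acts as the cathode, so E°_cell = -0.13 − (-0.40) = 0.27 V.
Balancing electrons gives n = 2; the reaction quotient is Q = [Cd²⁺]/[Pb²⁺] = 50.0.
E = E° − (RT/nF) ln Q = 0.27 − (8.314×283)/(2×96500) × (3.912) = 0.270 − 0.048 = 0.222 V.

0.222 V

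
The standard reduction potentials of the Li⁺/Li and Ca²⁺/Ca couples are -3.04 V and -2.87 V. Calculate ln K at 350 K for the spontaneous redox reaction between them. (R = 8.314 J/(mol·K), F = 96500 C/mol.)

E°_cell = -2.87 − (-3.04) = 0.17 V, with n = 2 electrons transferred.
At equilibrium E = 0, so the Nernst equation gives ln K = nFE°/RT = (2)(96500)(0.17)/((8.314)(350)) = 11.28.

ln K = 11.3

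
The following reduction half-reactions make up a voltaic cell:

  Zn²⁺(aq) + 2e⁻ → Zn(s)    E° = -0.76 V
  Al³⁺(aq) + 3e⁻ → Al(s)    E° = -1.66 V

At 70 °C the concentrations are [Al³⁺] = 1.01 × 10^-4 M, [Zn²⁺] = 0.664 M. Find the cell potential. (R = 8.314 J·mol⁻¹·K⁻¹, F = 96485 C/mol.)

The Zn²⁺/Zn couple has the higher reduction potential and acts as the cathode, so E°_cell = -0.76 − (-1.66) = 0.90 V.
Balancing electrons gives n = 6; the reaction quotient is Q = [Al³⁺]^2/[Zn²⁺]^3 = 3.48 × 10^-8.
E = E° − (RT/nF) ln Q = 0.90 − (8.314×343)/(6×96485) × (-17.172) = 0.900 + 0.085 = 0.985 V.

0.985 V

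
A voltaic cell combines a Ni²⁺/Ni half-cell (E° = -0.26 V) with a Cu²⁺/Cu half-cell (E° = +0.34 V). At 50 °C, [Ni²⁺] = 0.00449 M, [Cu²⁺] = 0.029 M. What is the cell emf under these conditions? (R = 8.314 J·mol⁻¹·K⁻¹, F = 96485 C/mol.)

The Cu²⁺/Cu couple has the higher reduction potential and acts as the cathode, so E°_cell = +0.34 − (-0.26) = 0.60 V.
Balancing electrons gives n = 2; the reaction quotient is Q = [Ni²⁺]/[Cu²⁺] = 0.155.
E = E° − (RT/nF) ln Q = 0.60 − (8.314×323)/(2×96485) × (-1.865) = 0.600 + 0.026 = 0.626 V.

0.626 V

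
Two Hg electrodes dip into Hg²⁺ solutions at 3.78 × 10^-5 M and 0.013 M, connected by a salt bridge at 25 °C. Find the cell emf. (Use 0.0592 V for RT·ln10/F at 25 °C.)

Both half-cells are Hg²⁺/Hg, so E°_cell = 0. The concentrated side is the cathode; the cell reaction moves Hg²⁺ from high to low concentration with n = 2.
Q = [Hg²⁺]_dilute/[Hg²⁺]_conc = 3.78 × 10^-5/0.013 = 0.00291.
E = 0 − (0.0592/2) log Q = −(0.0592/2)(-2.536) = 0.0751 V.

0.075 V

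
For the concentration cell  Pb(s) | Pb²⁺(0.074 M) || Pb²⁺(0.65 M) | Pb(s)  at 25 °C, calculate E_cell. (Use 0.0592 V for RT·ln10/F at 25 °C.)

0.028 V

Both half-cells are Pb²⁺/Pb, so E°_cell = 0. The concentrated side is the cathode; the cell reaction moves Pb²⁺ from high to low concentration with n = 2.
Q = [Pb²⁺]_dilute/[Pb²⁺]_conc = 0.074/0.65 = 0.114.
E = 0 − (0.0592/2) log Q = −(0.0592/2)(-0.944) = 0.0279 V.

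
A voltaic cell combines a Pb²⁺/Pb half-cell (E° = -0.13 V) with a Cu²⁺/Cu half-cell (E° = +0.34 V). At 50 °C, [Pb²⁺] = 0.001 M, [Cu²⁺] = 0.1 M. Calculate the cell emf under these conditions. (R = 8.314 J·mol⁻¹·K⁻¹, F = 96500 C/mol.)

0.534 V

The Cu²⁺/Cu couple has the higher reduction potential and acts as the cathode, so E°_cell = +0.34 − (-0.13) = 0.47 V.
Balancing electrons gives n = 2; the reaction quotient is Q = [Pb²⁺]/[Cu²⁺] = 0.0100.
E = E° − (RT/nF) ln Q = 0.47 − (8.314×323)/(2×96500) × (-4.605) = 0.470 + 0.064 = 0.534 V.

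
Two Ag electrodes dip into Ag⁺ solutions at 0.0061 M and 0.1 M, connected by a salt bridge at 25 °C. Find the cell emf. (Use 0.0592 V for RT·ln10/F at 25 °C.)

0.072 V

Both half-cells are Ag⁺/Ag, so E°_cell = 0. The concentrated side is the cathode; the cell reaction moves Ag⁺ from high to low concentration with n = 1.
Q = [Ag⁺]_dilute/[Ag⁺]_conc = 0.0061/0.1 = 0.0610.
E = 0 − (0.0592/1) log Q = −(0.0592/1)(-1.215) = 0.0719 V.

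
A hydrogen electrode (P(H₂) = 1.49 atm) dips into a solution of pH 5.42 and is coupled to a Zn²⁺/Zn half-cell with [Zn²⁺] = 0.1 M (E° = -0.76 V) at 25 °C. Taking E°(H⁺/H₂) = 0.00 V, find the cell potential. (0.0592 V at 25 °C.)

The hydrogen couple is the cathode, so E°_cell = 0.76 V; n = 2.
[H⁺] = 10^(−5.42) = 3.8 × 10^-6 M, and Q = [Zn²⁺]·P(H₂) / [H⁺]^2 = 1.03 × 10^10.
E = E° − (0.0592/2) log Q = 0.76 − (0.0592/2)(10.013) = 0.464 V.

0.46 V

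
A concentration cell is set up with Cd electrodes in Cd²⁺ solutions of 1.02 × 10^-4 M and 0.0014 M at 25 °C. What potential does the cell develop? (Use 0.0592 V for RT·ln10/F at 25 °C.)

Both half-cells are Cd²⁺/Cd, so E°_cell = 0. The concentrated side is the cathode; the cell reaction moves Cd²⁺ from high to low concentration with n = 2.
Q = [Cd²⁺]_dilute/[Cd²⁺]_conc = 1.02 × 10^-4/0.0014 = 0.0729.
E = 0 − (0.0592/2) log Q = −(0.0592/2)(-1.138) = 0.0337 V.

0.034 V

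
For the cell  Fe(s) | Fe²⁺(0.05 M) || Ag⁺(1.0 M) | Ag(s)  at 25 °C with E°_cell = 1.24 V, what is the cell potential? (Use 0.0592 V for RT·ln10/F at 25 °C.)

Balancing electrons gives n = 2; the reaction quotient is Q = [Fe²⁺]/[Ag⁺]^2 = 0.0500.
At 25 °C, E = E° − (0.0592/n) log Q = 1.24 − (0.0592/2)(-1.301) = 1.240 + 0.039 = 1.279 V.

1.28 V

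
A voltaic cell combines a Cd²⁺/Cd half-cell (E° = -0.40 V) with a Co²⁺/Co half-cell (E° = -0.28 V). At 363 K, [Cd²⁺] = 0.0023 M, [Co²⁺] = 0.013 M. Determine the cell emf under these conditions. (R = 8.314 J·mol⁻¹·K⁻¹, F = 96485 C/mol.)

0.147 V

The Co²⁺/Co couple has the higher reduction potential and acts as the cathode, so E°_cell = -0.28 − (-0.40) = 0.12 V.
Balancing electrons gives n = 2; the reaction quotient is Q = [Cd²⁺]/[Co²⁺] = 0.177.
E = E° − (RT/nF) ln Q = 0.12 − (8.314×363)/(2×96485) × (-1.732) = 0.120 + 0.027 = 0.147 V.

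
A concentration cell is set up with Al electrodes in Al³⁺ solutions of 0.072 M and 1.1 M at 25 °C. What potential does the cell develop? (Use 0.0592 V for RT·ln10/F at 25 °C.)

0.023 V

Both half-cells are Al³⁺/Al, so E°_cell = 0. The concentrated side is the cathode; the cell reaction moves Al³⁺ from high to low concentration with n = 3.
Q = [Al³⁺]_dilute/[Al³⁺]_conc = 0.072/1.1 = 0.0655.
E = 0 − (0.0592/3) log Q = −(0.0592/3)(-1.184) = 0.0234 V.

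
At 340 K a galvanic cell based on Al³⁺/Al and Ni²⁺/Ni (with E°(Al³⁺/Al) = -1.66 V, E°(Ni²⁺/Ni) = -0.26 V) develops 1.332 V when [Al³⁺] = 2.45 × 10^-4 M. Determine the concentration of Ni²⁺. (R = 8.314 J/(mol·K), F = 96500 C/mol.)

3.8 × 10^-5 M

From the Nernst equation, ln Q = nF(E° − E)/RT = 6×96500×(1.40 − 1.332)/(8.314×340) = 13.928, so Q = 1.12 × 10^6.
With Q = [Al³⁺]^2/[Ni²⁺]^3 and the known concentrations, [Ni²⁺]^3 in the denominator gives [Ni²⁺] = 3.8 × 10^-5 M.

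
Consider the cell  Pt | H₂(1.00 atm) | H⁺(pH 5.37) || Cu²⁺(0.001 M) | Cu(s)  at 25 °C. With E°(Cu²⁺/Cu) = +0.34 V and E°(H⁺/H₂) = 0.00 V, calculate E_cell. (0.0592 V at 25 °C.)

The Cu²⁺/Cu couple is the cathode, so E°_cell = 0.34 V; n = 2.
[H⁺] = 10^(−5.37) = 4.3 × 10^-6 M, and Q = [H⁺]^2 / ([Cu²⁺]·P(H₂)) = 1.82 × 10^-8.
E = E° − (0.0592/2) log Q = 0.34 − (0.0592/2)(-7.740) = 0.569 V.

0.57 V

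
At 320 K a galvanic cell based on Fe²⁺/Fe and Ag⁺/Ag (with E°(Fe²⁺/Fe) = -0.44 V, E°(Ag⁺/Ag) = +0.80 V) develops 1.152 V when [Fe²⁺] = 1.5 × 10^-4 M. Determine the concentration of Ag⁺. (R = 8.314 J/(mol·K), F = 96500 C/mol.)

5 × 10^-4 M

From the Nernst equation, ln Q = nF(E° − E)/RT = 2×96500×(1.24 − 1.152)/(8.314×320) = 6.384, so Q = 592.
With Q = [Fe²⁺]/[Ag⁺]^2 and the known concentrations, [Ag⁺]^2 in the denominator gives [Ag⁺] = 5 × 10^-4 M.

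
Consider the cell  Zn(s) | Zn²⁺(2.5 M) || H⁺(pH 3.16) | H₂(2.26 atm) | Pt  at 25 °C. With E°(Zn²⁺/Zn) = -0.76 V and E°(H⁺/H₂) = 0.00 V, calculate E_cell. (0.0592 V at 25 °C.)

The hydrogen couple is the cathode, so E°_cell = 0.76 V; n = 2.
[H⁺] = 10^(−3.16) = 6.9 × 10^-4 M, and Q = [Zn²⁺]·P(H₂) / [H⁺]^2 = 1.18 × 10^7.
E = E° − (0.0592/2) log Q = 0.76 − (0.0592/2)(7.072) = 0.551 V.

0.55 V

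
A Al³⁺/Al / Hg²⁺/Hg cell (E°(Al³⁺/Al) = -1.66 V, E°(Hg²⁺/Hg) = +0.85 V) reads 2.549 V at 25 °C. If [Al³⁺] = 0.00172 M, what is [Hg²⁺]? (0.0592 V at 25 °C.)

From the Nernst equation, log Q = n(E° − E)/0.0592 = 6(2.51 − 2.549)/0.0592 = -3.953, so Q = 1.12 × 10^-4.
With Q = [Al³⁺]^2/[Hg²⁺]^3 and the known concentrations, [Hg²⁺]^3 in the denominator gives [Hg²⁺] = 0.3 M.

0.3 M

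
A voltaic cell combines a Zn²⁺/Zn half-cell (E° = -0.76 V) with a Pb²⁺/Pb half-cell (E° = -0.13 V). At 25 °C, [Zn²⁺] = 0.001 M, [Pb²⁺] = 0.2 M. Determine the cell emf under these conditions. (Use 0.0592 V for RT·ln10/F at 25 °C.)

The Pb²⁺/Pb couple has the higher reduction potential and acts as the cathode, so E°_cell = -0.13 − (-0.76) = 0.63 V.
Balancing electrons gives n = 2; the reaction quotient is Q = [Zn²⁺]/[Pb²⁺] = 0.00500.
At 25 °C, E = E° − (0.0592/n) log Q = 0.63 − (0.0592/2)(-2.301) = 0.630 + 0.068 = 0.698 V.

0.698 V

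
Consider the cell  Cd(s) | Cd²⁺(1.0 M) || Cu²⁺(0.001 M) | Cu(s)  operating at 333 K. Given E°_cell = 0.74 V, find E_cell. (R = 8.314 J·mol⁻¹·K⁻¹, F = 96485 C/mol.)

Balancing electrons gives n = 2; the reaction quotient is Q = [Cd²⁺]/[Cu²⁺] = 1000.
E = E° − (RT/nF) ln Q = 0.74 − (8.314×333)/(2×96485) × (6.908) = 0.740 − 0.099 = 0.641 V.

0.641 V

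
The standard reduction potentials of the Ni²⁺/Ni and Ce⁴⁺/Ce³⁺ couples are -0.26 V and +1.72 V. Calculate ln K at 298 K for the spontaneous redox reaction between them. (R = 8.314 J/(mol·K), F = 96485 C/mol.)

ln K = 154.2

E°_cell = +1.72 − (-0.26) = 1.98 V, with n = 2 electrons transferred.
At equilibrium E = 0, so the Nernst equation gives ln K = nFE°/RT = (2)(96485)(1.98)/((8.314)(298)) = 154.22.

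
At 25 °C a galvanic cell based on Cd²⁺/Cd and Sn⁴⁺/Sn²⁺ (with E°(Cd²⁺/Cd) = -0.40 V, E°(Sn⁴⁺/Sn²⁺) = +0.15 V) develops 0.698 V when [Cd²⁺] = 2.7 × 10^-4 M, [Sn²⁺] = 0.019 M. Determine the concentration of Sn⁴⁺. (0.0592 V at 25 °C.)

From the Nernst equation, log Q = n(E° − E)/0.0592 = 2(0.55 − 0.698)/0.0592 = -5.000, so Q = 1 × 10^-5.
With Q = [Cd²⁺]·[Sn²⁺]/[Sn⁴⁺] and the known concentrations, [Sn⁴⁺] in the denominator gives [Sn⁴⁺] = 0.51 M.

0.51 M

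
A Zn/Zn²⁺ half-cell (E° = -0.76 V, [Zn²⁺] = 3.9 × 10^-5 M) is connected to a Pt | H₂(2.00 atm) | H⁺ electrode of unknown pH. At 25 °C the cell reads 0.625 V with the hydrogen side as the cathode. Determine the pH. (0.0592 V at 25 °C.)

pH = 4.33

E°_cell = 0.76 V and n = 2.
log Q = n(E° − E)/0.0592 = 2×(0.76 − 0.625)/0.0592 = 4.561.
With Q = [Zn²⁺]·P(H₂) / [H⁺]^2, solving for [H⁺] gives log[H⁺] = -4.334, so pH = 4.33.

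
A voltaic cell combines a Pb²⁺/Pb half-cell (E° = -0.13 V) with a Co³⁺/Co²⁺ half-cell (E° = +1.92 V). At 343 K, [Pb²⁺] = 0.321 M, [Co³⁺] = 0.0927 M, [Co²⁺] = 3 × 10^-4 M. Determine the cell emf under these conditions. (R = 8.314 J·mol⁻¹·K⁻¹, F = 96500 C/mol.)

The Co³⁺/Co²⁺ couple has the higher reduction potential and acts as the cathode, so E°_cell = +1.92 − (-0.13) = 2.05 V.
Balancing electrons gives n = 2; the reaction quotient is Q = [Pb²⁺]·[Co²⁺]^2/[Co³⁺]^2 = 3.36 × 10^-6.
E = E° − (RT/nF) ln Q = 2.05 − (8.314×343)/(2×96500) × (-12.603) = 2.050 + 0.186 = 2.236 V.

2.24 V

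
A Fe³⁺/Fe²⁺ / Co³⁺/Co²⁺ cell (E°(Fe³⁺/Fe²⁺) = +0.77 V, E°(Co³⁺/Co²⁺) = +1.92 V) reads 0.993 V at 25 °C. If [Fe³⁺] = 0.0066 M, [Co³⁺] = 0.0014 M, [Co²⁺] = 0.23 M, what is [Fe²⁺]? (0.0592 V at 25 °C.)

0.0024 M

From the Nernst equation, log Q = n(E° − E)/0.0592 = 1(1.15 − 0.993)/0.0592 = 2.652, so Q = 449.
With Q = [Fe³⁺]·[Co²⁺]/([Fe²⁺]·[Co³⁺]) and the known concentrations, [Fe²⁺] in the denominator gives [Fe²⁺] = 0.0024 M.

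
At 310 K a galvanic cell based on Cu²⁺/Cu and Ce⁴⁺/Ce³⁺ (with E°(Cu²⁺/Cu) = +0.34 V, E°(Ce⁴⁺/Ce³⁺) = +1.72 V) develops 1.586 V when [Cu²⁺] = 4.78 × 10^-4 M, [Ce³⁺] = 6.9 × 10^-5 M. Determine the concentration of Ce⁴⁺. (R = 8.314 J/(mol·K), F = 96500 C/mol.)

From the Nernst equation, ln Q = nF(E° − E)/RT = 2×96500×(1.38 − 1.586)/(8.314×310) = -15.426, so Q = 2 × 10^-7.
With Q = [Cu²⁺]·[Ce³⁺]^2/[Ce⁴⁺]^2 and the known concentrations, [Ce⁴⁺]^2 in the denominator gives [Ce⁴⁺] = 0.0034 M.

0.0034 M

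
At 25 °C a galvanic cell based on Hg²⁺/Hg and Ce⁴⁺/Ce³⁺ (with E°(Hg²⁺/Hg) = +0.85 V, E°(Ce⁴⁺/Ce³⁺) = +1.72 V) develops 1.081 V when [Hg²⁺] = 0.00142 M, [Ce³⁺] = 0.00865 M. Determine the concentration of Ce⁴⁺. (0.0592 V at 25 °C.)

From the Nernst equation, log Q = n(E° − E)/0.0592 = 2(0.87 − 1.081)/0.0592 = -7.128, so Q = 7.44 × 10^-8.
With Q = [Hg²⁺]·[Ce³⁺]^2/[Ce⁴⁺]^2 and the known concentrations, [Ce⁴⁺]^2 in the denominator gives [Ce⁴⁺] = 1.2 M.

1.2 M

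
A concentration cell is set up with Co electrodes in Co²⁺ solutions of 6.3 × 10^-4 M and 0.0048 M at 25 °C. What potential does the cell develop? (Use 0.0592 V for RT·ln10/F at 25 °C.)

Both half-cells are Co²⁺/Co, so E°_cell = 0. The concentrated side is the cathode; the cell reaction moves Co²⁺ from high to low concentration with n = 2.
Q = [Co²⁺]_dilute/[Co²⁺]_conc = 6.3 × 10^-4/0.0048 = 0.131.
E = 0 − (0.0592/2) log Q = −(0.0592/2)(-0.882) = 0.0261 V.

0.026 V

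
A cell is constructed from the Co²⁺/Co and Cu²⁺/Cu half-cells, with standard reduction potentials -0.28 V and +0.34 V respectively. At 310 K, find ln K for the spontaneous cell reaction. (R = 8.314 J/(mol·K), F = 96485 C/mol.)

ln K = 46.4

E°_cell = +0.34 − (-0.28) = 0.62 V, with n = 2 electrons transferred.
At equilibrium E = 0, so the Nernst equation gives ln K = nFE°/RT = (2)(96485)(0.62)/((8.314)(310)) = 46.42.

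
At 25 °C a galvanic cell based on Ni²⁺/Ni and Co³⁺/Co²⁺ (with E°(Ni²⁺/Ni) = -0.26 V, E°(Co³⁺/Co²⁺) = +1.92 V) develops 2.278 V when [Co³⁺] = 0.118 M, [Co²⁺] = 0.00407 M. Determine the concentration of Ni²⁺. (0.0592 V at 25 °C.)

From the Nernst equation, log Q = n(E° − E)/0.0592 = 2(2.18 − 2.278)/0.0592 = -3.311, so Q = 4.89 × 10^-4.
With Q = [Ni²⁺]·[Co²⁺]^2/[Co³⁺]^2 and the known concentrations, [Ni²⁺] in the numerator gives [Ni²⁺] = 0.41 M.

0.41 M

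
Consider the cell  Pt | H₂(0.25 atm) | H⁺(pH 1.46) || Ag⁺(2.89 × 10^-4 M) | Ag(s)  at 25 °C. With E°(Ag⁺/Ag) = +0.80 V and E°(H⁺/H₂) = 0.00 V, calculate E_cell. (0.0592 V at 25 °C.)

The Ag⁺/Ag couple is the cathode, so E°_cell = 0.80 V; n = 2.
[H⁺] = 10^(−1.46) = 0.035 M, and Q = [H⁺]^2 / ([Ag⁺]^2·P(H₂)) = 5.76 × 10^4.
E = E° − (0.0592/2) log Q = 0.80 − (0.0592/2)(4.760) = 0.659 V.

0.66 V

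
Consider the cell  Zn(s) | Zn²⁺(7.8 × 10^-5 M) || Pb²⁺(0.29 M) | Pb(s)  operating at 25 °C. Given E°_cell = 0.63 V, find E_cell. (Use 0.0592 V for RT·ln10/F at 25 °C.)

Balancing electrons gives n = 2; the reaction quotient is Q = [Zn²⁺]/[Pb²⁺] = 2.69 × 10^-4.
At 25 °C, E = E° − (0.0592/n) log Q = 0.63 − (0.0592/2)(-3.570) = 0.630 + 0.106 = 0.736 V.

0.736 V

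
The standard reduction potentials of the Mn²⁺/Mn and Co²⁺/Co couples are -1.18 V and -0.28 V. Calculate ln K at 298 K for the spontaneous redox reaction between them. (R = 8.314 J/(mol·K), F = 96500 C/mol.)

E°_cell = -0.28 − (-1.18) = 0.90 V, with n = 2 electrons transferred.
At equilibrium E = 0, so the Nernst equation gives ln K = nFE°/RT = (2)(96500)(0.90)/((8.314)(298)) = 70.11.

ln K = 70.1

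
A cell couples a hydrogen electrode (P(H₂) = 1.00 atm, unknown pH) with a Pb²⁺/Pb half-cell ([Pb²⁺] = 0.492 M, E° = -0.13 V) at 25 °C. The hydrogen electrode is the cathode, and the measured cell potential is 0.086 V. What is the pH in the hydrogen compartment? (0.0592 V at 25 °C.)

pH = 0.90

E°_cell = 0.13 V and n = 2.
log Q = n(E° − E)/0.0592 = 2×(0.13 − 0.086)/0.0592 = 1.486.
With Q = [Pb²⁺]·P(H₂) / [H⁺]^2, solving for [H⁺] gives log[H⁺] = -0.897, so pH = 0.90.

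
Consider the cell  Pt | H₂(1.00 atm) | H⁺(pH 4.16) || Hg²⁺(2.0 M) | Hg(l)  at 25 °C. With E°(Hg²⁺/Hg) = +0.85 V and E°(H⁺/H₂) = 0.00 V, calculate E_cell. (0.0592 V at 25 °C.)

The Hg²⁺/Hg couple is the cathode, so E°_cell = 0.85 V; n = 2.
[H⁺] = 10^(−4.16) = 6.9 × 10^-5 M, and Q = [H⁺]^2 / ([Hg²⁺]·P(H₂)) = 2.39 × 10^-9.
E = E° − (0.0592/2) log Q = 0.85 − (0.0592/2)(-8.621) = 1.105 V.

1.11 V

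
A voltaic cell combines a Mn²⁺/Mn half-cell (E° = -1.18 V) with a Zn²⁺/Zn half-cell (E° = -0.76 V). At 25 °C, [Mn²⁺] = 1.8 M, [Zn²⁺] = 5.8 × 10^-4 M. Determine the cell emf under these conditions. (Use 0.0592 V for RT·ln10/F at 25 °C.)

The Zn²⁺/Zn couple has the higher reduction potential and acts as the cathode, so E°_cell = -0.76 − (-1.18) = 0.42 V.
Balancing electrons gives n = 2; the reaction quotient is Q = [Mn²⁺]/[Zn²⁺] = 3100.
At 25 °C, E = E° − (0.0592/n) log Q = 0.42 − (0.0592/2)(3.492) = 0.420 − 0.103 = 0.317 V.

0.317 V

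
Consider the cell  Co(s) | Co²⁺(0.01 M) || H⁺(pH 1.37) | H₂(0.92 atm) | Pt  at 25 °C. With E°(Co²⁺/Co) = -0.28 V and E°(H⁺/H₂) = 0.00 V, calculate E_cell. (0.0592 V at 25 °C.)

0.26 V

The hydrogen couple is the cathode, so E°_cell = 0.28 V; n = 2.
[H⁺] = 10^(−1.37) = 0.043 M, and Q = [Co²⁺]·P(H₂) / [H⁺]^2 = 5.06.
E = E° − (0.0592/2) log Q = 0.28 − (0.0592/2)(0.704) = 0.259 V.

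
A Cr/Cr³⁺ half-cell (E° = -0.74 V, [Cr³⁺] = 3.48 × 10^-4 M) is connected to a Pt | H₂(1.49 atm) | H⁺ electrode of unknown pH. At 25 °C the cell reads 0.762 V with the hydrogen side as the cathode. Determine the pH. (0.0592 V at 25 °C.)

E°_cell = 0.74 V and n = 6.
log Q = n(E° − E)/0.0592 = 6×(0.74 − 0.762)/0.0592 = -2.230.
With Q = [Cr³⁺]^2·P(H₂)^3 / [H⁺]^6, solving for [H⁺] gives log[H⁺] = -0.695, so pH = 0.69.

pH = 0.69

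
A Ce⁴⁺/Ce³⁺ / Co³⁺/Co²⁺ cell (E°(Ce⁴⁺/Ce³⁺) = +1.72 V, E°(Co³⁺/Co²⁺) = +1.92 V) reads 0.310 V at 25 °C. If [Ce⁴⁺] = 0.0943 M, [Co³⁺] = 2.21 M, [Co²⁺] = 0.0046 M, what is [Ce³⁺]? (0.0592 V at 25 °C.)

From the Nernst equation, log Q = n(E° − E)/0.0592 = 1(0.20 − 0.310)/0.0592 = -1.858, so Q = 0.0139.
With Q = [Ce⁴⁺]·[Co²⁺]/([Ce³⁺]·[Co³⁺]) and the known concentrations, [Ce³⁺] in the denominator gives [Ce³⁺] = 0.014 M.

0.014 M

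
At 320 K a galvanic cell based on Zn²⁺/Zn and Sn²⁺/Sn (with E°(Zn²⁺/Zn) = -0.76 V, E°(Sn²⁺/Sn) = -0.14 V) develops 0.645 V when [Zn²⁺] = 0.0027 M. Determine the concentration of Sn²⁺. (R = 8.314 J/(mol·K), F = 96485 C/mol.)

0.017 M

From the Nernst equation, ln Q = nF(E° − E)/RT = 2×96485×(0.62 − 0.645)/(8.314×320) = -1.813, so Q = 0.163.
With Q = [Zn²⁺]/[Sn²⁺] and the known concentrations, [Sn²⁺] in the denominator gives [Sn²⁺] = 0.017 M.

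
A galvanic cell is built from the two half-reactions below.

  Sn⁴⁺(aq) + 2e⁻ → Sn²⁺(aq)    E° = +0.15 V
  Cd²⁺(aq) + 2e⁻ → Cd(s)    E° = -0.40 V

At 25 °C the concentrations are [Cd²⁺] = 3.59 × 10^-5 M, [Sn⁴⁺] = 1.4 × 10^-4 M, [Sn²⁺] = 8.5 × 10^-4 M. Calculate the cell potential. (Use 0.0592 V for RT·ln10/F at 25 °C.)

The Sn⁴⁺/Sn²⁺ couple has the higher reduction potential and acts as the cathode, so E°_cell = +0.15 − (-0.40) = 0.55 V.
Balancing electrons gives n = 2; the reaction quotient is Q = [Cd²⁺]·[Sn²⁺]/[Sn⁴⁺] = 2.18 × 10^-4.
At 25 °C, E = E° − (0.0592/n) log Q = 0.55 − (0.0592/2)(-3.662) = 0.550 + 0.108 = 0.658 V.

0.658 V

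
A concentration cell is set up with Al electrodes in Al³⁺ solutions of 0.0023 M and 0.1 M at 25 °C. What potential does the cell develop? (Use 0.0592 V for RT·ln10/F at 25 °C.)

Both half-cells are Al³⁺/Al, so E°_cell = 0. The concentrated side is the cathode; the cell reaction moves Al³⁺ from high to low concentration with n = 3.
Q = [Al³⁺]_dilute/[Al³⁺]_conc = 0.0023/0.1 = 0.0230.
E = 0 − (0.0592/3) log Q = −(0.0592/3)(-1.638) = 0.0323 V.

0.032 V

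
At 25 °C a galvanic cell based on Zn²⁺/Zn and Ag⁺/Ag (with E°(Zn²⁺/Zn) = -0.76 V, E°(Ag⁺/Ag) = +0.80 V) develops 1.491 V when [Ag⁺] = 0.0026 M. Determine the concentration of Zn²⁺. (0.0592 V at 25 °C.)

0.0014 M

From the Nernst equation, log Q = n(E° − E)/0.0592 = 2(1.56 − 1.491)/0.0592 = 2.331, so Q = 214.
With Q = [Zn²⁺]/[Ag⁺]^2 and the known concentrations, [Zn²⁺] in the numerator gives [Zn²⁺] = 0.0014 M.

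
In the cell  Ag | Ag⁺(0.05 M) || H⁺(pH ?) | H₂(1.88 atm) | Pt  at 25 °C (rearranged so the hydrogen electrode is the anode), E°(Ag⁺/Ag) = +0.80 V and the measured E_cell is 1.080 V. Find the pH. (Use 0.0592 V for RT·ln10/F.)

pH = 5.89

E°_cell = 0.80 V and n = 2.
log Q = n(E° − E)/0.0592 = 2×(0.80 − 1.080)/0.0592 = -9.459.
With Q = [H⁺]^2 / ([Ag⁺]^2·P(H₂)), solving for [H⁺] gives log[H⁺] = -5.894, so pH = 5.89.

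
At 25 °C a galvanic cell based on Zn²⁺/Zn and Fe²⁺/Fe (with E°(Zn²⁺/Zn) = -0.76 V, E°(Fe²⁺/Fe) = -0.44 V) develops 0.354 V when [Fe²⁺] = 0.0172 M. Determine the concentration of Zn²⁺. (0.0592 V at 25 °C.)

0.0012 M

From the Nernst equation, log Q = n(E° − E)/0.0592 = 2(0.32 − 0.354)/0.0592 = -1.149, so Q = 0.0710.
With Q = [Zn²⁺]/[Fe²⁺] and the known concentrations, [Zn²⁺] in the numerator gives [Zn²⁺] = 0.0012 M.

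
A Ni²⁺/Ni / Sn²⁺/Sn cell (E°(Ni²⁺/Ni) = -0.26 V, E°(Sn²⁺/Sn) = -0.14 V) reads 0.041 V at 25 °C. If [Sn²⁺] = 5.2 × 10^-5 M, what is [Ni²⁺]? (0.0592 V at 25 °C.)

From the Nernst equation, log Q = n(E° − E)/0.0592 = 2(0.12 − 0.041)/0.0592 = 2.669, so Q = 467.
With Q = [Ni²⁺]/[Sn²⁺] and the known concentrations, [Ni²⁺] in the numerator gives [Ni²⁺] = 0.024 M.

0.024 M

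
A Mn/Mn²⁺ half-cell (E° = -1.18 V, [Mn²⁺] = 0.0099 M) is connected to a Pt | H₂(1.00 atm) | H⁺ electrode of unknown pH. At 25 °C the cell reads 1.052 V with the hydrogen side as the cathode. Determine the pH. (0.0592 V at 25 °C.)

pH = 3.16

E°_cell = 1.18 V and n = 2.
log Q = n(E° − E)/0.0592 = 2×(1.18 − 1.052)/0.0592 = 4.324.
With Q = [Mn²⁺]·P(H₂) / [H⁺]^2, solving for [H⁺] gives log[H⁺] = -3.164, so pH = 3.16.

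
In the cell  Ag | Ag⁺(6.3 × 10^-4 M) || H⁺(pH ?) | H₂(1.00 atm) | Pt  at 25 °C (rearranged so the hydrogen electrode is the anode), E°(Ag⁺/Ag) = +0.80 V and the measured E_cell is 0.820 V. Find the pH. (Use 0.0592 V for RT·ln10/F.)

E°_cell = 0.80 V and n = 2.
log Q = n(E° − E)/0.0592 = 2×(0.80 − 0.820)/0.0592 = -0.676.
With Q = [H⁺]^2 / ([Ag⁺]^2·P(H₂)), solving for [H⁺] gives log[H⁺] = -3.538, so pH = 3.54.

pH = 3.54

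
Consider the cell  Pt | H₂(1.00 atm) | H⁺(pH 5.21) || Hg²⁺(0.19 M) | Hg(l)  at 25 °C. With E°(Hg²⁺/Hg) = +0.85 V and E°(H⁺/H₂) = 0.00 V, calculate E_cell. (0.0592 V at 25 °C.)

1.14 V

The Hg²⁺/Hg couple is the cathode, so E°_cell = 0.85 V; n = 2.
[H⁺] = 10^(−5.21) = 6.2 × 10^-6 M, and Q = [H⁺]^2 / ([Hg²⁺]·P(H₂)) = 2 × 10^-10.
E = E° − (0.0592/2) log Q = 0.85 − (0.0592/2)(-9.699) = 1.137 V.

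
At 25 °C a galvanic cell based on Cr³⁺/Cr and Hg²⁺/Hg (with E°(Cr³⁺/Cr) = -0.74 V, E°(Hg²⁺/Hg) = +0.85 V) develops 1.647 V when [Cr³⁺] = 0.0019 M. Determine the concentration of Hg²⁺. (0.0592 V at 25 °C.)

From the Nernst equation, log Q = n(E° − E)/0.0592 = 6(1.59 − 1.647)/0.0592 = -5.777, so Q = 1.67 × 10^-6.
With Q = [Cr³⁺]^2/[Hg²⁺]^3 and the known concentrations, [Hg²⁺]^3 in the denominator gives [Hg²⁺] = 1.3 M.

1.3 M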